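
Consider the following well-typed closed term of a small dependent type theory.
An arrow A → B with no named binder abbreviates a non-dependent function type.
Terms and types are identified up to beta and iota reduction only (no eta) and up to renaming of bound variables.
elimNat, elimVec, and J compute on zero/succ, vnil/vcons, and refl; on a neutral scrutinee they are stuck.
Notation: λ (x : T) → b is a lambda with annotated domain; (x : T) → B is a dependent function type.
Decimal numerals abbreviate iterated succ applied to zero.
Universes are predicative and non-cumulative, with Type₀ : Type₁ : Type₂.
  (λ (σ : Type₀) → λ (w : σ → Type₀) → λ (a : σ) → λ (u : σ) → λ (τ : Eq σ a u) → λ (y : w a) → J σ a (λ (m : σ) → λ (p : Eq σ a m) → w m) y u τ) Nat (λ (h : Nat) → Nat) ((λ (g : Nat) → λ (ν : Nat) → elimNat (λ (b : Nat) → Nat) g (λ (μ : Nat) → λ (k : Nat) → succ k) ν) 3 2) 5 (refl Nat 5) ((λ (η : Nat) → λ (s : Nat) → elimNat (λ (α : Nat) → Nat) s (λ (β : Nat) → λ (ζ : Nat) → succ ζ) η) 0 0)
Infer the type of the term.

the term's type:
  Nat


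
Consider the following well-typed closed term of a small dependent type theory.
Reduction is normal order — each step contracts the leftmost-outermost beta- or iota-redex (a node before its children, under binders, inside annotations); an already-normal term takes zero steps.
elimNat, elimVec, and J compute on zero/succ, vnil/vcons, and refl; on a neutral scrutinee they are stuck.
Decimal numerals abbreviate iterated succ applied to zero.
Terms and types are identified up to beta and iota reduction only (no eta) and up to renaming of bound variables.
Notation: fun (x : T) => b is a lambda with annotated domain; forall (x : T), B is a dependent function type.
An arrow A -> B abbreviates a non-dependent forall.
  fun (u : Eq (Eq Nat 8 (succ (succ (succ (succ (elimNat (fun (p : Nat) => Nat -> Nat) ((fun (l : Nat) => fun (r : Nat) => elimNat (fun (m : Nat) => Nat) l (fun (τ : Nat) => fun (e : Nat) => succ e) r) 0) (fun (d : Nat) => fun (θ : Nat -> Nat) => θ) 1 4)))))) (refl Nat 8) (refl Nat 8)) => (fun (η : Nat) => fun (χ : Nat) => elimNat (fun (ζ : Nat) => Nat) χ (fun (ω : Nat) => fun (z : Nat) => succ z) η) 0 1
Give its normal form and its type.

normal form:
  fun (u : Eq (Eq Nat 8 8) (refl Nat 8) (refl Nat 8)) => 1
type:
  Eq (Eq Nat 8 8) (refl Nat 8) (refl Nat 8) -> Nat
observation: 22 normal-order steps separate the term from its normal form.


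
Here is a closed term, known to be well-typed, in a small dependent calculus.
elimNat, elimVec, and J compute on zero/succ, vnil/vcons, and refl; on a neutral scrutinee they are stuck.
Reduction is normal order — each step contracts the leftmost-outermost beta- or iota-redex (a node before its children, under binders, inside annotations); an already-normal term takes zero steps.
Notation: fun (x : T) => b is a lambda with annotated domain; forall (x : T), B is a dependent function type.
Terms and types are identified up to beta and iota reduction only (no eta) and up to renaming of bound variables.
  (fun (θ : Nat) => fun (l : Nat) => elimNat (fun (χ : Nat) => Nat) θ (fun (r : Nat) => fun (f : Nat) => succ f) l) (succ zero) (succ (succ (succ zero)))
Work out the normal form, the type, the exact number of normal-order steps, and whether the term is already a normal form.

resulting normal form:
  succ (succ (succ (succ zero)))
type:
  Nat
steps to reach normal form (normal order): 12
term was already normal: no
first redex: a beta-redex


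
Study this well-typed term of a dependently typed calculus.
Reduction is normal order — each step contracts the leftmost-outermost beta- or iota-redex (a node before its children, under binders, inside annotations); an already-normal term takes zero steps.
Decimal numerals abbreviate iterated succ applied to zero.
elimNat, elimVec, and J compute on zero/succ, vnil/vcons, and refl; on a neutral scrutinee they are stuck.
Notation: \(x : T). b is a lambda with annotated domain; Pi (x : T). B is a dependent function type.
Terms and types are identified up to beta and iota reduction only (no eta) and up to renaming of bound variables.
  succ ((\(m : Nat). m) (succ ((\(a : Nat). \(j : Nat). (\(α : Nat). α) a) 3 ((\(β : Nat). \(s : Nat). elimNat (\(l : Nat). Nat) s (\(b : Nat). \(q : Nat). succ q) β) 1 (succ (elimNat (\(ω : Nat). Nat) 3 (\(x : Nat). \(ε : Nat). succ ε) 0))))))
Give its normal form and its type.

resulting normal form:
  5
inferred type:
  Nat
observation: reduction starts at a beta-redex, and 4 normal-order steps reach the normal form.


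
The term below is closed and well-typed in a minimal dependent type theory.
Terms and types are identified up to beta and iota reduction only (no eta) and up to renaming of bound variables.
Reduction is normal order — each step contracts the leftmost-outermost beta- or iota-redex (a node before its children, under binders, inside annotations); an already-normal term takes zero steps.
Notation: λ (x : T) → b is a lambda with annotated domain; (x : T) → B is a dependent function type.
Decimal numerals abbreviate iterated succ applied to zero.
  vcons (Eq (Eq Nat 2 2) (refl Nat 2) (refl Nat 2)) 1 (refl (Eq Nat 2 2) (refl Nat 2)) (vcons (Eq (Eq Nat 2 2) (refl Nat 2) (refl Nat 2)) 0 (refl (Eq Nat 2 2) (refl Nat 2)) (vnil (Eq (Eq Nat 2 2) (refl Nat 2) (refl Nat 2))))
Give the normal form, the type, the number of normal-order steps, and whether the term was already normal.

normal form:
  vcons (Eq (Eq Nat 2 2) (refl Nat 2) (refl Nat 2)) 1 (refl (Eq Nat 2 2) (refl Nat 2)) (vcons (Eq (Eq Nat 2 2) (refl Nat 2) (refl Nat 2)) 0 (refl (Eq Nat 2 2) (refl Nat 2)) (vnil (Eq (Eq Nat 2 2) (refl Nat 2) (refl Nat 2))))
type:
  Vec (Eq (Eq Nat 2 2) (refl Nat 2) (refl Nat 2)) 2
reduction steps (normal order): 0
term was already normal: yes


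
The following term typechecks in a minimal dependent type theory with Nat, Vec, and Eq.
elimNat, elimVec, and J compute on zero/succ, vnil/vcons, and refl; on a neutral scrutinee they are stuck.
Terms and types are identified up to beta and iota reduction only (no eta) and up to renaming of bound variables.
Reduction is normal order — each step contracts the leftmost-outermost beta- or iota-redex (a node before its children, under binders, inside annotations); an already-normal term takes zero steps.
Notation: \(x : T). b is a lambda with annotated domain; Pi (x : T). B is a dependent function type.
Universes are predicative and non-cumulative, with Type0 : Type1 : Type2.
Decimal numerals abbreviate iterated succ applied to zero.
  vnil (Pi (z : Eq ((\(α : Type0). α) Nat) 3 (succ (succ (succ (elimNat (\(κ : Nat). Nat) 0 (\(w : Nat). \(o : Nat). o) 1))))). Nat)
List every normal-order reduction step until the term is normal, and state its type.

normal-order reduction:
  vnil (Pi (z : Eq ((\(α : Type0). α) Nat) 3 (succ (succ (succ (elimNat (\(κ : Nat). Nat) 0 (\(w : Nat). \(o : Nat). o) 1))))). Nat)
  ~> vnil (Pi (z : Eq Nat 3 (succ (succ (succ (elimNat (\(α : Nat). Nat) 0 (\(κ : Nat). \(w : Nat). w) 1))))). Nat)
  ~> vnil (Pi (z : Eq Nat 3 (succ (succ (succ ((\(α : Nat). \(κ : Nat). κ) 0 (elimNat (\(w : Nat). Nat) 0 (\(o : Nat). \(η : Nat). η) 0)))))). Nat)
  ~> vnil (Pi (z : Eq Nat 3 (succ (succ (succ ((\(α : Nat). α) (elimNat (\(κ : Nat). Nat) 0 (\(w : Nat). \(o : Nat). o) 0)))))). Nat)
  ~> vnil (Pi (z : Eq Nat 3 (succ (succ (succ (elimNat (\(α : Nat). Nat) 0 (\(κ : Nat). \(w : Nat). w) 0))))). Nat)
  ~> vnil (Pi (z : Eq Nat 3 3). Nat)
the term's type:
  Vec (Pi (z : Eq Nat 3 3). Nat) 0


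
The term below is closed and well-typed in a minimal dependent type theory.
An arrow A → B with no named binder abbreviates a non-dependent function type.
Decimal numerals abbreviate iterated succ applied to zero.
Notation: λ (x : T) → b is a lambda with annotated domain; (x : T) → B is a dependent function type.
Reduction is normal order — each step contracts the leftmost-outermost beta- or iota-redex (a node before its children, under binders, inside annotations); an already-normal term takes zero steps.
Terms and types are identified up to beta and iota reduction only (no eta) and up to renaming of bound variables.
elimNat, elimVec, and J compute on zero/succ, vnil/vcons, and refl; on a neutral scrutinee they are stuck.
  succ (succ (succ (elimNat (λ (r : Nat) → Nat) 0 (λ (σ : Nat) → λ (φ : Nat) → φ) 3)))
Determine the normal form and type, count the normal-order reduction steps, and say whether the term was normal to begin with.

resulting normal form:
  3
type:
  Nat
steps to reach normal form (normal order): 10
term was already normal: no
first redex: an elimNat iota-redex


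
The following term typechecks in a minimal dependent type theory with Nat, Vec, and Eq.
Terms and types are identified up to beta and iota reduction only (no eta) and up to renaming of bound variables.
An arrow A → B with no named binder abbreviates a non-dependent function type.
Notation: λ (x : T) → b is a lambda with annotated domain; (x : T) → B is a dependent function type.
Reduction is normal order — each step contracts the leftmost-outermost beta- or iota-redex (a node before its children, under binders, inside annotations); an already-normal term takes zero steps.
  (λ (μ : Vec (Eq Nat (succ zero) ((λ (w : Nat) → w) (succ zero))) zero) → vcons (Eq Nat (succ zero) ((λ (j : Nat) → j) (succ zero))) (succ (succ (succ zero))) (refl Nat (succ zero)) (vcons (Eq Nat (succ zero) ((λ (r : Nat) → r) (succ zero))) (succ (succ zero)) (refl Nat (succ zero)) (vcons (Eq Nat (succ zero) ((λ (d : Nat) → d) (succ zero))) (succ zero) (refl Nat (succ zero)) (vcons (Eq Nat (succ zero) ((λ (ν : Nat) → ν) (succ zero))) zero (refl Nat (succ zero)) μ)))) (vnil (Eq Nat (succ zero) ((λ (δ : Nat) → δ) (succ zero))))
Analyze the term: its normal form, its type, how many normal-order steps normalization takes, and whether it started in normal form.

normal form:
  vcons (Eq Nat (succ zero) (succ zero)) (succ (succ (succ zero))) (refl Nat (succ zero)) (vcons (Eq Nat (succ zero) (succ zero)) (succ (succ zero)) (refl Nat (succ zero)) (vcons (Eq Nat (succ zero) (succ zero)) (succ zero) (refl Nat (succ zero)) (vcons (Eq Nat (succ zero) (succ zero)) zero (refl Nat (succ zero)) (vnil (Eq Nat (succ zero) (succ zero))))))
type:
  Vec (Eq Nat (succ zero) (succ zero)) (succ (succ (succ (succ zero))))
reduction steps (normal order): 6
term was already normal: no
first contracted redex: a beta-redex


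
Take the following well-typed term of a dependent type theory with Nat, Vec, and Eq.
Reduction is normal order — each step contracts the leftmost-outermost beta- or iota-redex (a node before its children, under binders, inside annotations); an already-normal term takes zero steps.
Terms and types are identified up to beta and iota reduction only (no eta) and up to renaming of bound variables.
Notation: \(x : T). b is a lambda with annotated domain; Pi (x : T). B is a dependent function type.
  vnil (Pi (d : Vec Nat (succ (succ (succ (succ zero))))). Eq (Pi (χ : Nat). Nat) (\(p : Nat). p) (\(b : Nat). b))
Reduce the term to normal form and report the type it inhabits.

resulting normal form:
  vnil (Pi (d : Vec Nat (succ (succ (succ (succ zero))))). Eq (Pi (χ : Nat). Nat) (\(p : Nat). p) (\(b : Nat). b))
type:
  Vec (Pi (d : Vec Nat (succ (succ (succ (succ zero))))). Eq (Pi (χ : Nat). Nat) (\(p : Nat). p) (\(b : Nat). b)) zero


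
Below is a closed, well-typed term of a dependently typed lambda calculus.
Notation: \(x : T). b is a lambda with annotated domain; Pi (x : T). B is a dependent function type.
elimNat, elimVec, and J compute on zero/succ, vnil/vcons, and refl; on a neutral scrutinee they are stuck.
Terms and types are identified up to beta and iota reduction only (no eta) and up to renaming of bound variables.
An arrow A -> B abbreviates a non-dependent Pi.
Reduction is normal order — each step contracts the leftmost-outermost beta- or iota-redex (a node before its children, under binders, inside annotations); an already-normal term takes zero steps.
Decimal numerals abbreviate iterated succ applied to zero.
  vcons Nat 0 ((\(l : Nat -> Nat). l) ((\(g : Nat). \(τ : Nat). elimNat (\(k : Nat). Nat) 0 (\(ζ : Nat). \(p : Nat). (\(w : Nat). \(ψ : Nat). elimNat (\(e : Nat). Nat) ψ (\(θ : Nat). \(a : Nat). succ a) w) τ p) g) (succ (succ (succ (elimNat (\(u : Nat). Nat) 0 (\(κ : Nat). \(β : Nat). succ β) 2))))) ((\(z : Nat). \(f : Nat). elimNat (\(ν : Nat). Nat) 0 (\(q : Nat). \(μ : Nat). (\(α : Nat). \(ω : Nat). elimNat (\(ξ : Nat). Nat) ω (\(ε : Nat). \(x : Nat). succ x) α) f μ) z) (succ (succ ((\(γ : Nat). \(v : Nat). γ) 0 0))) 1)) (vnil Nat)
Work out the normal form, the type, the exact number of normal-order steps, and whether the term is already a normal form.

normal form:
  vcons Nat 0 10 (vnil Nat)
the term's type:
  Vec Nat 1
normal-order step count: 178
term was already normal: no
first redex: a beta-redex


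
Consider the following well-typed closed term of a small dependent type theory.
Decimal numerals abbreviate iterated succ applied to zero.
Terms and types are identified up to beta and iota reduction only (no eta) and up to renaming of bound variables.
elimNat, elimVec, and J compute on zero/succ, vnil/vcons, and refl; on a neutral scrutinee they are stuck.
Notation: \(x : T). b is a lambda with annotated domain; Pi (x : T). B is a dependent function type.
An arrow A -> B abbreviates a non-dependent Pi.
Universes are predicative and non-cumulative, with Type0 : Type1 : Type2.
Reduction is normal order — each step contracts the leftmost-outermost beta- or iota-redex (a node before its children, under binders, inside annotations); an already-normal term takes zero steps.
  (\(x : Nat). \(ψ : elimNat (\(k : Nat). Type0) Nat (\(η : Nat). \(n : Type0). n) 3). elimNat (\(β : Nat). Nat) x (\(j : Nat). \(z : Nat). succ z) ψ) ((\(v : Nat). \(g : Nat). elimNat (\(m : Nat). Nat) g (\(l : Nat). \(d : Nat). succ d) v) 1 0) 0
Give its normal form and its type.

resulting normal form:
  1
inferred type:
  Nat
observation: the first redex contracted is a beta-redex; the normal form is reached in 9 normal-order steps.


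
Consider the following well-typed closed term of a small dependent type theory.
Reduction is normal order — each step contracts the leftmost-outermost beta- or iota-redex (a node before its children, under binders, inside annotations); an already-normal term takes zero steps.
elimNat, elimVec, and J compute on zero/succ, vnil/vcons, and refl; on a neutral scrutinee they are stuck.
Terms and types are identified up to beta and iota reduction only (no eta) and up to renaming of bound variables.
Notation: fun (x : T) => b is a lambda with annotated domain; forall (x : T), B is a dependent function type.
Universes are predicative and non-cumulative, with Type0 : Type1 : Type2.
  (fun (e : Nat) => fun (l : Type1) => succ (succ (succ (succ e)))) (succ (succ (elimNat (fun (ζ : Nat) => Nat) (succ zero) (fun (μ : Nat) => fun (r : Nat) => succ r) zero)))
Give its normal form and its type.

resulting normal form:
  fun (e : Type1) => succ (succ (succ (succ (succ (succ (succ zero))))))
inferred type:
  forall (e : Type1), Nat


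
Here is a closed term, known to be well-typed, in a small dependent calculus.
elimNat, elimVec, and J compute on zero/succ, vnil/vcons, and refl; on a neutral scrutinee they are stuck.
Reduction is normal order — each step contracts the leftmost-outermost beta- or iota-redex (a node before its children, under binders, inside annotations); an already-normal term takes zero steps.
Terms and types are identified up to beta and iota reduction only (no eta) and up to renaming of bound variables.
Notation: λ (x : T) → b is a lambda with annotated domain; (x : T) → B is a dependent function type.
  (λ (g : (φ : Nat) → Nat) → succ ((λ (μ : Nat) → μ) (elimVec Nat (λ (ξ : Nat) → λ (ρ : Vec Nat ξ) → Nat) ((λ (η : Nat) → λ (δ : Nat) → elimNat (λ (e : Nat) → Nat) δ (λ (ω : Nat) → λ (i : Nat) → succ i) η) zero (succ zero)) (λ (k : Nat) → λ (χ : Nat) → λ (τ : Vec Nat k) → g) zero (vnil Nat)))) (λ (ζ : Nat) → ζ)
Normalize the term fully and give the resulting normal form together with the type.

normal form:
  succ (succ zero)
type:
  Nat


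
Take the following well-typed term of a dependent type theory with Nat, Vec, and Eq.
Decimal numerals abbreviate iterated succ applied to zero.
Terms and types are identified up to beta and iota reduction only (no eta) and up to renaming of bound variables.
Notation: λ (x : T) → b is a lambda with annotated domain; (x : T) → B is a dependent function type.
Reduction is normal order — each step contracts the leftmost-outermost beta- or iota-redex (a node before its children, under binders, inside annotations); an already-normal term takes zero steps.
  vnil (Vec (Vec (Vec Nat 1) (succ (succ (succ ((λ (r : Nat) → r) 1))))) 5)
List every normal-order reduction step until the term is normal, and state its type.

reduction (normal order):
  vnil (Vec (Vec (Vec Nat 1) (succ (succ (succ ((λ (r : Nat) → r) 1))))) 5)
  ~> vnil (Vec (Vec (Vec Nat 1) 4) 5)
the term's type:
  Vec (Vec (Vec (Vec Nat 1) 4) 5) 0


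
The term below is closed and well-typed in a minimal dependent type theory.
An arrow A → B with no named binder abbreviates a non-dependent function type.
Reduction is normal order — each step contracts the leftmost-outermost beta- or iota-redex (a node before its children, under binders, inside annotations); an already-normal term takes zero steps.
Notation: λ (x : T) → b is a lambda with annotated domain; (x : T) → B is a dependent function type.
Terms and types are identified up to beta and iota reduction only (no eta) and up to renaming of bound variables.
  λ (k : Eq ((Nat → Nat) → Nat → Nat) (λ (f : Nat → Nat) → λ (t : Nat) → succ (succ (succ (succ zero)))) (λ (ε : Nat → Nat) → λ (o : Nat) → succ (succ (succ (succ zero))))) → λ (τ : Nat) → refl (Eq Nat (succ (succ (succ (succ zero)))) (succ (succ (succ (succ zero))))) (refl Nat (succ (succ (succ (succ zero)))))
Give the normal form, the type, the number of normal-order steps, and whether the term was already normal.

resulting normal form:
  λ (k : Eq ((Nat → Nat) → Nat → Nat) (λ (f : Nat → Nat) → λ (t : Nat) → succ (succ (succ (succ zero)))) (λ (ε : Nat → Nat) → λ (o : Nat) → succ (succ (succ (succ zero))))) → λ (τ : Nat) → refl (Eq Nat (succ (succ (succ (succ zero)))) (succ (succ (succ (succ zero))))) (refl Nat (succ (succ (succ (succ zero)))))
type:
  Eq ((Nat → Nat) → Nat → Nat) (λ (k : Nat → Nat) → λ (f : Nat) → succ (succ (succ (succ zero)))) (λ (t : Nat → Nat) → λ (ε : Nat) → succ (succ (succ (succ zero)))) → Nat → Eq (Eq Nat (succ (succ (succ (succ zero)))) (succ (succ (succ (succ zero))))) (refl Nat (succ (succ (succ (succ zero))))) (refl Nat (succ (succ (succ (succ zero)))))
normal-order step count: 0
term was already normal: yes


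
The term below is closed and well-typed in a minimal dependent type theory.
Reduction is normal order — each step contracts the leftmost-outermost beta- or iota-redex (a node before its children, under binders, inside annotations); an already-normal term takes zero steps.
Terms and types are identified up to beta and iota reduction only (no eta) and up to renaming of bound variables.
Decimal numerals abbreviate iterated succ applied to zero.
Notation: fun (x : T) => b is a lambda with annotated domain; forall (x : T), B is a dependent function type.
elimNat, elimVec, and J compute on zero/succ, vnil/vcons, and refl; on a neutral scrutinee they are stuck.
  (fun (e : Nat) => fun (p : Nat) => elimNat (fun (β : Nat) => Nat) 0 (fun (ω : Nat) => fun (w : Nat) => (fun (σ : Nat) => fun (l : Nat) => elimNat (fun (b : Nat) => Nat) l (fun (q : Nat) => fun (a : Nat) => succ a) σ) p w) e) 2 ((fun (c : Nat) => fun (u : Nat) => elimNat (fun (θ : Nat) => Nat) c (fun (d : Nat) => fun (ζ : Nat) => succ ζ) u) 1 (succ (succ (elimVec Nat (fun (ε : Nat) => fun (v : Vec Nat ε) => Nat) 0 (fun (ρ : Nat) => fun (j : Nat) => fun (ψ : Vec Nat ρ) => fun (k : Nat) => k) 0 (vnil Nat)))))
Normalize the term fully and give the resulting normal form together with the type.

normal form:
  6
the term's type:
  Nat
observation: contracting a beta-redex first, the term normalizes in 53 steps.


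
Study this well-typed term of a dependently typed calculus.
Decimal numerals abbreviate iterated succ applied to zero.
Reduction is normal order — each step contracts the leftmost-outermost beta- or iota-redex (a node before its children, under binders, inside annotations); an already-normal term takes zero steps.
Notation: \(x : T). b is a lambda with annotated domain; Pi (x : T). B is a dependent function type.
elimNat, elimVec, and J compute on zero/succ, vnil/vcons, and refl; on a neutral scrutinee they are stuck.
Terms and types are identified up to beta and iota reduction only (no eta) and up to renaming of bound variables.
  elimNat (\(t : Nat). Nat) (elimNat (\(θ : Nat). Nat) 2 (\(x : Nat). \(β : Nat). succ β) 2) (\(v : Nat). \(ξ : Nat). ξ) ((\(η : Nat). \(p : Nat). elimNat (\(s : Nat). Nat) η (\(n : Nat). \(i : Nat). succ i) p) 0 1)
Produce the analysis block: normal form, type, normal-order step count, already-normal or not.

reduced normal form:
  4
type:
  Nat
normal-order step count: 17
started in normal form: no
first redex: an elimNat iota-redex


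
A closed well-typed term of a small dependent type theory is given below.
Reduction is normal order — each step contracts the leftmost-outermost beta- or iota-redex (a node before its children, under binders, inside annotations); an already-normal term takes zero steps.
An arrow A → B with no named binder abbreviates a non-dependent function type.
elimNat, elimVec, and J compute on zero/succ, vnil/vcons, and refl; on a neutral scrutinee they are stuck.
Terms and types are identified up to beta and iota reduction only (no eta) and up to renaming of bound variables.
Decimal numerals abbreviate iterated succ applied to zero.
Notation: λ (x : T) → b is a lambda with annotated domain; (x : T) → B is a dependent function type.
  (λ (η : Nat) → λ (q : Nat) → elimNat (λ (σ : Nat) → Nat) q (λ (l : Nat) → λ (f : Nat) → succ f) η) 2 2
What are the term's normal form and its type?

resulting normal form:
  4
type:
  Nat
observation: the term reaches its normal form after 9 normal-order steps.


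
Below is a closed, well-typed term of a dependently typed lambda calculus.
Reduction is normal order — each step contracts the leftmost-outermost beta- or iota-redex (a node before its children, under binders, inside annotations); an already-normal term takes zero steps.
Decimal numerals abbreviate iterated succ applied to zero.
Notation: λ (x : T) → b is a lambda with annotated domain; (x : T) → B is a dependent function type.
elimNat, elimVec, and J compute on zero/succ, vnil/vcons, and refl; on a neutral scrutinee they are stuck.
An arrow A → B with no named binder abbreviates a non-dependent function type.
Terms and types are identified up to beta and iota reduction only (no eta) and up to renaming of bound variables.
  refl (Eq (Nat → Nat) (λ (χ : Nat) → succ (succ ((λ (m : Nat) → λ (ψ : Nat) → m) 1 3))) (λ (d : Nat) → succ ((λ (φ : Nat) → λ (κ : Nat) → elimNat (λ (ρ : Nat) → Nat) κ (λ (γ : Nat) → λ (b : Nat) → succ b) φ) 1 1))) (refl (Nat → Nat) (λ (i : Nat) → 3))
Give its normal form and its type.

resulting normal form:
  refl (Eq (Nat → Nat) (λ (χ : Nat) → 3) (λ (m : Nat) → 3)) (refl (Nat → Nat) (λ (ψ : Nat) → 3))
inferred type:
  Eq (Eq (Nat → Nat) (λ (χ : Nat) → 3) (λ (m : Nat) → 3)) (refl (Nat → Nat) (λ (ψ : Nat) → 3)) (refl (Nat → Nat) (λ (d : Nat) → 3))
observation: reduction starts at a beta-redex, and 8 normal-order steps reach the normal form.


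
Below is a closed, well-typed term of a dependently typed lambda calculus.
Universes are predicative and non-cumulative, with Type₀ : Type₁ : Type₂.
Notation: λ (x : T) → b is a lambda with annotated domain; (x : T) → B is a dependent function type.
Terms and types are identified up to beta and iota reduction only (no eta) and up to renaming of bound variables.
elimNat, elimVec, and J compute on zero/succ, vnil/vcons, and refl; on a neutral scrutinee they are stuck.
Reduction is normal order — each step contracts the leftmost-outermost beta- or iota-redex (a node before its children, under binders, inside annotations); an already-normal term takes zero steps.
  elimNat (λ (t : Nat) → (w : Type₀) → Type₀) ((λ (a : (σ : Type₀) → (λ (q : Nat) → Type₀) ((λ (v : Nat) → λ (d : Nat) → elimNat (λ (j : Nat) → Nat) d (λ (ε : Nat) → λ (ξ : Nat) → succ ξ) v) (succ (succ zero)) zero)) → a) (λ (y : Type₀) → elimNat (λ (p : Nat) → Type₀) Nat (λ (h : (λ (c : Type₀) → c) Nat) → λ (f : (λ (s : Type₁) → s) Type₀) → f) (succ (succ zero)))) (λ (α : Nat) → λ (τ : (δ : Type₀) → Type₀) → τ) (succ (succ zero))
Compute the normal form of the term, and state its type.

resulting normal form:
  λ (t : Type₀) → Nat
type:
  (t : Type₀) → Type₀
observation: 15 normal-order steps separate the term from its normal form.


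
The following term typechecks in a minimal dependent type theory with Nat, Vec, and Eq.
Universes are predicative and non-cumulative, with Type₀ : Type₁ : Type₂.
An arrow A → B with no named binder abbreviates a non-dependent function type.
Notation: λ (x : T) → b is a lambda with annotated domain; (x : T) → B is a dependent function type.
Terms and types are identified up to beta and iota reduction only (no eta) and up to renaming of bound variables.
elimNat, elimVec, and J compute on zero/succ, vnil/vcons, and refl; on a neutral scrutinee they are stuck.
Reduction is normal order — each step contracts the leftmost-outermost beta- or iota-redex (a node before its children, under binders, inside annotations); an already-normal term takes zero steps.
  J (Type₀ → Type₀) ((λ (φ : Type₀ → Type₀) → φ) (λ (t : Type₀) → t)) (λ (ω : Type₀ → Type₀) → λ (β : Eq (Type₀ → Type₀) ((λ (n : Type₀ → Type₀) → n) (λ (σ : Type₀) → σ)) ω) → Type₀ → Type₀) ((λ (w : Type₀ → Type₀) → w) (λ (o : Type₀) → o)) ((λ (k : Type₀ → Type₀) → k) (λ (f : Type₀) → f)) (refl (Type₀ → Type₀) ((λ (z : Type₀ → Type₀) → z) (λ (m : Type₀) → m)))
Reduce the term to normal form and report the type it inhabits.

reduced normal form:
  λ (φ : Type₀) → φ
type:
  Type₀ → Type₀


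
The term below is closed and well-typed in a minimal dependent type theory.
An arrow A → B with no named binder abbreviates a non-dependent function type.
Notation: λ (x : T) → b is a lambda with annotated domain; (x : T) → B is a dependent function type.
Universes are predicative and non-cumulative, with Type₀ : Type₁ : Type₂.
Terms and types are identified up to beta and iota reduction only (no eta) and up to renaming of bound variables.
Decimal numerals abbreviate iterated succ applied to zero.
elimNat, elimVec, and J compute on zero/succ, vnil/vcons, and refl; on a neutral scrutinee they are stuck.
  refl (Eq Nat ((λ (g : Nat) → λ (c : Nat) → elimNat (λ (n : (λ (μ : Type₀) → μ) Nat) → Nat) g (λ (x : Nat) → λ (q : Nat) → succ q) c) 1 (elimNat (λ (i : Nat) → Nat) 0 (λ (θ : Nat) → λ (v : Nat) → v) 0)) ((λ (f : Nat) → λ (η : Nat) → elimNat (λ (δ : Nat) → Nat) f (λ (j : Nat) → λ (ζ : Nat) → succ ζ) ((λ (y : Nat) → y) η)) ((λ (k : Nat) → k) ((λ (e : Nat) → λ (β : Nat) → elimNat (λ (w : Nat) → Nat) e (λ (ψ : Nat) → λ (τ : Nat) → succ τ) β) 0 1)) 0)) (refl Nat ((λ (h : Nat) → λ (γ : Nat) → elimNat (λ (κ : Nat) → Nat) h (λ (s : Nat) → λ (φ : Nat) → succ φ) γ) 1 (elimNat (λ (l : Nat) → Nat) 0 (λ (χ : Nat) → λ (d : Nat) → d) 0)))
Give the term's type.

type:
  Eq (Eq Nat 1 1) (refl Nat 1) (refl Nat 1)


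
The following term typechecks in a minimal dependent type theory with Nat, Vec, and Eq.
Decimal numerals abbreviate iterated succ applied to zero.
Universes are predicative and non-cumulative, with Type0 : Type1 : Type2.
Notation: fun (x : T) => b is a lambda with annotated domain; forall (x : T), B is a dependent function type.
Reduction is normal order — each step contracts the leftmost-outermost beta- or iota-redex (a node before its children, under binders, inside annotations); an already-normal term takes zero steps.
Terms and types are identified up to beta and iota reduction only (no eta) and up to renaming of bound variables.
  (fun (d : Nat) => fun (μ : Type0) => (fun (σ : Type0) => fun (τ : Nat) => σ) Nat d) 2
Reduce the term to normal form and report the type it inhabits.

reduced normal form:
  fun (d : Type0) => Nat
type:
  forall (d : Type0), Type0
observation: 3 normal-order steps separate the term from its normal form.


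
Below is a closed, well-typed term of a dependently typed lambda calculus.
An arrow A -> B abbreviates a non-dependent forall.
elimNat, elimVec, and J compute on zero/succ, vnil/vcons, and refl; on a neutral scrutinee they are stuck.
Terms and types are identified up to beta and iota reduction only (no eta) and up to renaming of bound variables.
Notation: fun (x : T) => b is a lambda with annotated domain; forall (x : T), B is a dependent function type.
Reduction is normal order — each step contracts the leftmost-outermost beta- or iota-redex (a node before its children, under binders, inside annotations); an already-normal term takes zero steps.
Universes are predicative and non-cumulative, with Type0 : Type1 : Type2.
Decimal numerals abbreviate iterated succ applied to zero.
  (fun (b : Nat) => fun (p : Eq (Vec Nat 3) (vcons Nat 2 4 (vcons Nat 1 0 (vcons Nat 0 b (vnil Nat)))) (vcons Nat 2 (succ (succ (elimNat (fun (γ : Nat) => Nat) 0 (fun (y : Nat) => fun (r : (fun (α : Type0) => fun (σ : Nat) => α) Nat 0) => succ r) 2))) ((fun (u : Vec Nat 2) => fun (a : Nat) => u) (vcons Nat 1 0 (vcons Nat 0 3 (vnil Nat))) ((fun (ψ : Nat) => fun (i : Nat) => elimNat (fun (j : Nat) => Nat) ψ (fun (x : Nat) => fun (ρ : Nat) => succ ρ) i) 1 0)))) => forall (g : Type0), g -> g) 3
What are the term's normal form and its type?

reduced normal form:
  fun (b : Eq (Vec Nat 3) (vcons Nat 2 4 (vcons Nat 1 0 (vcons Nat 0 3 (vnil Nat)))) (vcons Nat 2 4 (vcons Nat 1 0 (vcons Nat 0 3 (vnil Nat))))) => forall (p : Type0), p -> p
type:
  Eq (Vec Nat 3) (vcons Nat 2 4 (vcons Nat 1 0 (vcons Nat 0 3 (vnil Nat)))) (vcons Nat 2 4 (vcons Nat 1 0 (vcons Nat 0 3 (vnil Nat)))) -> Type1
observation: reduction starts at a beta-redex, and 10 normal-order steps reach the normal form.


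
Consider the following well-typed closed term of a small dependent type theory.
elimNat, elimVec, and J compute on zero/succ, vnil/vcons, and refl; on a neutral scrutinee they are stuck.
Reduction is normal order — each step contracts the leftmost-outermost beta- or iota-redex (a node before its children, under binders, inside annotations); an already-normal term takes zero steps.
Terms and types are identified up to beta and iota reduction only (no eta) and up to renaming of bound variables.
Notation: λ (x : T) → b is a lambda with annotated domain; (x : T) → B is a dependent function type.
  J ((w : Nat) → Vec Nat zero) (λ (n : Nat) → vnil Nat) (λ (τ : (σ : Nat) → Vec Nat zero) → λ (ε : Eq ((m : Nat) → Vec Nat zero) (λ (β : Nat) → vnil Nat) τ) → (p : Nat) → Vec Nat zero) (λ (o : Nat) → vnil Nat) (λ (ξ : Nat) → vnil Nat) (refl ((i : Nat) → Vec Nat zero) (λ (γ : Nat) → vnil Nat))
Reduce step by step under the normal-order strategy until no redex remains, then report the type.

normal-order reduction:
  J ((w : Nat) → Vec Nat zero) (λ (n : Nat) → vnil Nat) (λ (τ : (σ : Nat) → Vec Nat zero) → λ (ε : Eq ((m : Nat) → Vec Nat zero) (λ (β : Nat) → vnil Nat) τ) → (p : Nat) → Vec Nat zero) (λ (o : Nat) → vnil Nat) (λ (ξ : Nat) → vnil Nat) (refl ((i : Nat) → Vec Nat zero) (λ (γ : Nat) → vnil Nat))
  ~> λ (w : Nat) → vnil Nat
inferred type:
  (w : Nat) → Vec Nat zero


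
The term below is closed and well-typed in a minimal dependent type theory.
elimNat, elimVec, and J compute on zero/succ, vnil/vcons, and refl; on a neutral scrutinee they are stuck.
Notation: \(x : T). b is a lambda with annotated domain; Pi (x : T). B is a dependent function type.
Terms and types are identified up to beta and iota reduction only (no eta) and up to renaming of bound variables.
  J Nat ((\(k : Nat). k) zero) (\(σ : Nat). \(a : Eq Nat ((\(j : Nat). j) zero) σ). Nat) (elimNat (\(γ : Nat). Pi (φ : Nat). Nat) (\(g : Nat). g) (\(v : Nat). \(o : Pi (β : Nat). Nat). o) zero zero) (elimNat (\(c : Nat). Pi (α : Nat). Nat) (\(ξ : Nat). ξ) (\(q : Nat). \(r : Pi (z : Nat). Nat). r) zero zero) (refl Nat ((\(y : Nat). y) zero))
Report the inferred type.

type:
  Nat


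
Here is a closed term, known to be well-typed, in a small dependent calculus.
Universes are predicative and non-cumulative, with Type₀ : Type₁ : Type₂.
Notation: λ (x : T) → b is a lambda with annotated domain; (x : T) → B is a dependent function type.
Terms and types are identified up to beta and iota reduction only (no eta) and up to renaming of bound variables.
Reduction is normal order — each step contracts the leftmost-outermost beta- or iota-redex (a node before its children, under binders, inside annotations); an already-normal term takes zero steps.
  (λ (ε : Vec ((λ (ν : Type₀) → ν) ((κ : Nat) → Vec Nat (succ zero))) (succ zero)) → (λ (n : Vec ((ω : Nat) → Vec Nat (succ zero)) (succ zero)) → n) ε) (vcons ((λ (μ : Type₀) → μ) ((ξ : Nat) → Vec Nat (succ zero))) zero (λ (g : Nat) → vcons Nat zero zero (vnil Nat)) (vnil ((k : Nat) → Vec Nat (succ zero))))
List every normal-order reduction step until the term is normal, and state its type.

normal-order reduction sequence:
  (λ (ε : Vec ((λ (ν : Type₀) → ν) ((κ : Nat) → Vec Nat (succ zero))) (succ zero)) → (λ (n : Vec ((ω : Nat) → Vec Nat (succ zero)) (succ zero)) → n) ε) (vcons ((λ (μ : Type₀) → μ) ((ξ : Nat) → Vec Nat (succ zero))) zero (λ (g : Nat) → vcons Nat zero zero (vnil Nat)) (vnil ((k : Nat) → Vec Nat (succ zero))))
  ~> (λ (ε : Vec ((ν : Nat) → Vec Nat (succ zero)) (succ zero)) → ε) (vcons ((λ (κ : Type₀) → κ) ((n : Nat) → Vec Nat (succ zero))) zero (λ (ω : Nat) → vcons Nat zero zero (vnil Nat)) (vnil ((μ : Nat) → Vec Nat (succ zero))))
  ~> vcons ((λ (ε : Type₀) → ε) ((ν : Nat) → Vec Nat (succ zero))) zero (λ (κ : Nat) → vcons Nat zero zero (vnil Nat)) (vnil ((n : Nat) → Vec Nat (succ zero)))
  ~> vcons ((ε : Nat) → Vec Nat (succ zero)) zero (λ (ν : Nat) → vcons Nat zero zero (vnil Nat)) (vnil ((κ : Nat) → Vec Nat (succ zero)))
inferred type:
  Vec ((ε : Nat) → Vec Nat (succ zero)) (succ zero)


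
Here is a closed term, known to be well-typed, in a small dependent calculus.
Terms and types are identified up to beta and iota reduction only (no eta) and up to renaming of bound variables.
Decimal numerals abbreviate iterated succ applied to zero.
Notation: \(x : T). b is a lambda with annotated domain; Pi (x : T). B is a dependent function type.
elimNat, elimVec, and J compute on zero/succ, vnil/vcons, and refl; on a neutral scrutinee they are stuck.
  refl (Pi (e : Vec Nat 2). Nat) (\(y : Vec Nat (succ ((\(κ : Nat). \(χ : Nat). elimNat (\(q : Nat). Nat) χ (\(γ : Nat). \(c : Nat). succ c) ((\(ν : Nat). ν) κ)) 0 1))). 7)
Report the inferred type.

the term's type:
  Eq (Pi (e : Vec Nat 2). Nat) (\(y : Vec Nat 2). 7) (\(κ : Vec Nat 2). 7)


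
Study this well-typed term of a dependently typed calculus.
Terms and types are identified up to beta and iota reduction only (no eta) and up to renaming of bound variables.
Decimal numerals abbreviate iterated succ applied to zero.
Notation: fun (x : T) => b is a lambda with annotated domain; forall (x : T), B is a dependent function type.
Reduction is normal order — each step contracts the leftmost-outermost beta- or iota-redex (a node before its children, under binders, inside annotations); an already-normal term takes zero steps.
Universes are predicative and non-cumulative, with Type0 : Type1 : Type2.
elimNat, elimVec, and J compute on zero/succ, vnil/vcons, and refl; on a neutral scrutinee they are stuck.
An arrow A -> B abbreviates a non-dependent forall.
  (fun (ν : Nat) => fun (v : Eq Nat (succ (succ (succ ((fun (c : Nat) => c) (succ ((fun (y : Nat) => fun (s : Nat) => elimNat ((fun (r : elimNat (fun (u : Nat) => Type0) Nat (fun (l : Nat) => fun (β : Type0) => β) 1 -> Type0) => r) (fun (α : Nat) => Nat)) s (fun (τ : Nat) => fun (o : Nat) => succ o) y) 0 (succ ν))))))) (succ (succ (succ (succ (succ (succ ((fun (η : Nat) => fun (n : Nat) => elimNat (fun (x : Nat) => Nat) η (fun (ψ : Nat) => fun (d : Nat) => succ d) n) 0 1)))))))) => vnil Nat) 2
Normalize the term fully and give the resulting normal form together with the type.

resulting normal form:
  fun (ν : Eq Nat 7 7) => vnil Nat
inferred type:
  Eq Nat 7 7 -> Vec Nat 0


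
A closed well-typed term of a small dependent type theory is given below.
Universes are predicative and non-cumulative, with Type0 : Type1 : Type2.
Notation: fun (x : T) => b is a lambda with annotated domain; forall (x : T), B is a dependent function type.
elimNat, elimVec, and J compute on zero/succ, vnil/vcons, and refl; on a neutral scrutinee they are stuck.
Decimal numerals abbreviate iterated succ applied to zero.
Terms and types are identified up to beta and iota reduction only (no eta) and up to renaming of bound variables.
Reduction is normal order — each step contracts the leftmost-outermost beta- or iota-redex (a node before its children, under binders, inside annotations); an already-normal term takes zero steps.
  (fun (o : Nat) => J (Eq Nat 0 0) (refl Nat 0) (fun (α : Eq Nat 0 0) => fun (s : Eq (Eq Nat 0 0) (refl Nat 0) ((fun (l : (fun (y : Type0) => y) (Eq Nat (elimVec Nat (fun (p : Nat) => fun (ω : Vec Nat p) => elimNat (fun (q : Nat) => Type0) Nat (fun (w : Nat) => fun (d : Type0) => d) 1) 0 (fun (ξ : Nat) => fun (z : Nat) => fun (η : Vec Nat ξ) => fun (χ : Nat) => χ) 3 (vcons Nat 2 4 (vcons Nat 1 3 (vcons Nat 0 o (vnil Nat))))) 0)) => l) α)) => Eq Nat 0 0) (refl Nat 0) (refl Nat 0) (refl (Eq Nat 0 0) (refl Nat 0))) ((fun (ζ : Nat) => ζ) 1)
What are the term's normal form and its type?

normal form:
  refl Nat 0
type:
  Eq Nat 0 0
observation: the term reaches its normal form after 2 normal-order steps.


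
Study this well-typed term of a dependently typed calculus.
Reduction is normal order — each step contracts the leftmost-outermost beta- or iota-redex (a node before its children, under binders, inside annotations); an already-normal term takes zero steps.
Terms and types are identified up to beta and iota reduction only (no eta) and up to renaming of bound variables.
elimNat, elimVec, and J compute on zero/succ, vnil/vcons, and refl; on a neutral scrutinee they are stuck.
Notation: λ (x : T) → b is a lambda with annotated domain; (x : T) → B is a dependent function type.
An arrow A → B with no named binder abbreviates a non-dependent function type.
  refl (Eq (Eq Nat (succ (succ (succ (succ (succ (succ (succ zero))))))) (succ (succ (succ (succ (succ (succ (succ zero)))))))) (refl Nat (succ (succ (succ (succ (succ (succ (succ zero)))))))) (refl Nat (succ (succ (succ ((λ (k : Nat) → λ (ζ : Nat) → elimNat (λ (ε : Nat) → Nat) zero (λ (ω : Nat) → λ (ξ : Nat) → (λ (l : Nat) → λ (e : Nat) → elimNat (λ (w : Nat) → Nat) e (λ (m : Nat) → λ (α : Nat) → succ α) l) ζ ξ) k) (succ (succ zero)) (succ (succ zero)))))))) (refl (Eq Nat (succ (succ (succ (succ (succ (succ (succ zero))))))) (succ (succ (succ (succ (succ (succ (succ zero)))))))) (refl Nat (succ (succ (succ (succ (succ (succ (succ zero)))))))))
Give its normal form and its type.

reduced normal form:
  refl (Eq (Eq Nat (succ (succ (succ (succ (succ (succ (succ zero))))))) (succ (succ (succ (succ (succ (succ (succ zero)))))))) (refl Nat (succ (succ (succ (succ (succ (succ (succ zero)))))))) (refl Nat (succ (succ (succ (succ (succ (succ (succ zero))))))))) (refl (Eq Nat (succ (succ (succ (succ (succ (succ (succ zero))))))) (succ (succ (succ (succ (succ (succ (succ zero)))))))) (refl Nat (succ (succ (succ (succ (succ (succ (succ zero)))))))))
the term's type:
  Eq (Eq (Eq Nat (succ (succ (succ (succ (succ (succ (succ zero))))))) (succ (succ (succ (succ (succ (succ (succ zero)))))))) (refl Nat (succ (succ (succ (succ (succ (succ (succ zero)))))))) (refl Nat (succ (succ (succ (succ (succ (succ (succ zero))))))))) (refl (Eq Nat (succ (succ (succ (succ (succ (succ (succ zero))))))) (succ (succ (succ (succ (succ (succ (succ zero)))))))) (refl Nat (succ (succ (succ (succ (succ (succ (succ zero))))))))) (refl (Eq Nat (succ (succ (succ (succ (succ (succ (succ zero))))))) (succ (succ (succ (succ (succ (succ (succ zero)))))))) (refl Nat (succ (succ (succ (succ (succ (succ (succ zero)))))))))
observation: the leftmost-outermost redex is a beta-redex, and normalization takes 27 steps.
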